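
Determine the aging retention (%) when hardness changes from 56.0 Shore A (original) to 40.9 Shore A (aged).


Retention = aged / original * 100
= 40.9 / 56.0 * 100
= 73.0%

73.0%


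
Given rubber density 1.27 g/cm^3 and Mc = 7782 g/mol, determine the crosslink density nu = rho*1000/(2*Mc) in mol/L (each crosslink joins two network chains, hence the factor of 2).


nu = rho * 1000 / (2 * Mc)
nu = 1.27 * 1000 / (2 * 7782)
nu = 1270.0 / 15564
nu = 0.0816 mol/L

0.0816 mol/L


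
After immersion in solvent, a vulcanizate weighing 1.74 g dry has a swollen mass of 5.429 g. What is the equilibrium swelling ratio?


Q = W_swollen / W_dry
Q = 5.429 / 1.74
Q = 3.12

Q = 3.12


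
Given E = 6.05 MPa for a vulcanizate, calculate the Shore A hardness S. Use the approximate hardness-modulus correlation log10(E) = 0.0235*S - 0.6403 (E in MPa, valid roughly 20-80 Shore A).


log10(E) = 0.0235*S - 0.6403  =>  S = (log10(E) + 0.6403) / 0.0235
log10(6.05) = 0.781755
S = (0.781755 + 0.6403) / 0.0235 = 1.422055 / 0.0235
S = 60.5

Shore A = 60.5


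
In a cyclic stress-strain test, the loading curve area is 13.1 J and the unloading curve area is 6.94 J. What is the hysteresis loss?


Hysteresis loss = loading - unloading
= 13.1 - 6.94
= 6.16 J

6.16 J


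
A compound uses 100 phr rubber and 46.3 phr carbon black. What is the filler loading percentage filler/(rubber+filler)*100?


Filler % = filler / (rubber + filler) * 100
= 46.3 / (100 + 46.3) * 100
= 46.3 / 146.3 * 100
= 31.65%

31.65%


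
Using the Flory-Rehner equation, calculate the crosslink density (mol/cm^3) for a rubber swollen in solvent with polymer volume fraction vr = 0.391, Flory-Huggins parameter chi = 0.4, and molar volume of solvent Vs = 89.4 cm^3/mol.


ln(1 - vr) = ln(1 - 0.391) = -0.4959
Numerator = -((-0.4959) + 0.391 + 0.4 * 0.391^2) = 0.0438
Denominator = 89.4 * (0.391^(1/3) - 0.391/2) = 47.8950
nu = 0.0438 / 47.8950 = 9.1418e-04 mol/cm^3

9.1418e-04 mol/cm^3


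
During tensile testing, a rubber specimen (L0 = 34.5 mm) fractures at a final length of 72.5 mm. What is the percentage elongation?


Elongation = (Lf - L0) / L0 * 100
= (72.5 - 34.5) / 34.5 * 100
= 38.0 / 34.5 * 100
= 110.1%

110.1%


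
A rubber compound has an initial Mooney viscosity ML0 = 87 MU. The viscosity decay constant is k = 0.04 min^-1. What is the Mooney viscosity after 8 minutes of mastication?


ML = ML0 * exp(-k * t)
ML = 87 * exp(-0.04 * 8)
ML = 87 * 0.7261
ML = 63.17 MU

63.17 MU


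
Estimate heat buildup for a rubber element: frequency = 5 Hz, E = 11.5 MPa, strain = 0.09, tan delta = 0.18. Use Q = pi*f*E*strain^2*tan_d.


Q = pi * f * E * strain^2 * tan_d
= pi * 5 * 11.5 * 0.09^2 * 0.18
= pi * 5 * 11.5 * 0.0081 * 0.18
= 0.2634

Q = 0.2634


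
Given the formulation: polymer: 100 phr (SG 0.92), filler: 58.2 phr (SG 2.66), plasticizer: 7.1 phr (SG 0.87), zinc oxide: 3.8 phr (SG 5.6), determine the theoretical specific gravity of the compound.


Sum of weights = 169.1
Volume contributions:
  polymer: 100/0.92 = 108.6957
  filler: 58.2/2.66 = 21.8797
  plasticizer: 7.1/0.87 = 8.1609
  zinc oxide: 3.8/5.6 = 0.6786
Sum of volumes = 139.4148
SG = 169.1 / 139.4148 = 1.213

SG = 1.213


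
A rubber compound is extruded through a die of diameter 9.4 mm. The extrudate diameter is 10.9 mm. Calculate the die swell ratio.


Die swell ratio = D_extrudate / D_die
= 10.9 / 9.4
= 1.16

Die swell = 1.16


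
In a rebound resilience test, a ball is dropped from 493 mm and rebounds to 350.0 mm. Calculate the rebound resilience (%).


Resilience = h_rebound / h_drop * 100
= 350.0 / 493 * 100
= 71.0%

71.0%


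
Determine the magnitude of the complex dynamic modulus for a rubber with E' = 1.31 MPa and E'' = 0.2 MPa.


|E*| = sqrt(E'^2 + E''^2)
= sqrt(1.31^2 + 0.2^2)
= sqrt(1.7161 + 0.0400)
= 1.325 MPa

1.325 MPa


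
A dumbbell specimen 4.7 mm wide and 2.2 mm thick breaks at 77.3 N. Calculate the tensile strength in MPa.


Area = width * thickness = 4.7 * 2.2 = 10.34 mm^2
TS = force / area = 77.3 / 10.34 = 7.48 MPa

7.48 MPa


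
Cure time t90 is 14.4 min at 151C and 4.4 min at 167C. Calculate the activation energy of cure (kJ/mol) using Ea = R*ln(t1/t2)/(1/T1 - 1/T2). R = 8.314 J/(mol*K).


T1 = 424.15 K, T2 = 440.15 K
1/T1 - 1/T2 = 8.5704e-05
ln(t1/t2) = ln(14.4/4.4) = 1.1856
Ea = 8.314 * 1.1856 / 8.5704e-05 = 115015.6861 J/mol
Ea = 115.02 kJ/mol

115.02 kJ/mol


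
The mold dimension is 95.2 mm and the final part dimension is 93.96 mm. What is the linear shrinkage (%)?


Shrinkage = (mold - part) / mold * 100
= (95.2 - 93.96) / 95.2 * 100
= 1.24 / 95.2 * 100
= 1.3%

1.3%


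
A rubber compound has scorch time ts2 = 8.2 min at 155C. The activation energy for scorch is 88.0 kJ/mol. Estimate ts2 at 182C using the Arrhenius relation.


Convert temperatures: T1 = 155 + 273.15 = 428.15 K, T2 = 182 + 273.15 = 455.15 K
ts2_new = 8.2 * exp(88000 / 8.314 * (1/455.15 - 1/428.15))
1/T2 - 1/T1 = -1.3855e-04
ts2_new = 1.89 min

1.89 min


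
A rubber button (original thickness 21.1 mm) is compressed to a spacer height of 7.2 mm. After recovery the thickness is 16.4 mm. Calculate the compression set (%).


CS = (t0 - recovered) / (t0 - ts) * 100
= (21.1 - 16.4) / (21.1 - 7.2) * 100
= 4.7 / 13.9 * 100
= 33.8%

33.8%


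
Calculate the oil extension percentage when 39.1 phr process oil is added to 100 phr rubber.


Oil % = oil / (100 + oil) * 100
= 39.1 / (100 + 39.1) * 100
= 39.1 / 139.1 * 100
= 28.11%

28.11%


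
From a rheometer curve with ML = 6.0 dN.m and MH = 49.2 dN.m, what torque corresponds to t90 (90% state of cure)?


M90 = ML + 0.9 * (MH - ML)
M90 = 6.0 + 0.9 * (49.2 - 6.0)
M90 = 6.0 + 0.9 * 43.2
M90 = 44.88 dN.m

44.88 dN.m


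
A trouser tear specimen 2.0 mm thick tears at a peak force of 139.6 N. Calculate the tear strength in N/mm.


Tear strength = force / thickness
= 139.6 / 2.0
= 69.8 N/mm

69.8 N/mm


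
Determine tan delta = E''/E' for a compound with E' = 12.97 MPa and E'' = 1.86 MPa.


tan delta = E'' / E'
= 1.86 / 12.97
= 0.1434

tan delta = 0.1434


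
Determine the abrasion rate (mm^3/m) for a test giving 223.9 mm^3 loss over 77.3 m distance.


Rate = volume_loss / distance
= 223.9 / 77.3
= 2.897 mm^3/m

2.897 mm^3/m


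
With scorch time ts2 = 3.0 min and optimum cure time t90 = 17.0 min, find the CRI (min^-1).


CRI = 100 / (t90 - ts2)
= 100 / (17.0 - 3.0)
= 100 / 14.0
= 7.14 min^-1

7.14 min^-1


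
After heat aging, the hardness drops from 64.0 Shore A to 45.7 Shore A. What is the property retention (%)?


Retention = aged / original * 100
= 45.7 / 64.0 * 100
= 71.4%

71.4%


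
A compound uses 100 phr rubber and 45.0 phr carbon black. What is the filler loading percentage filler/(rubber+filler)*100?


Filler % = filler / (rubber + filler) * 100
= 45.0 / (100 + 45.0) * 100
= 45.0 / 145.0 * 100
= 31.03%

31.03%


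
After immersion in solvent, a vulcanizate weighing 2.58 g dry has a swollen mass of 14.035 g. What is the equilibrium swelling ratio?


Q = W_swollen / W_dry
Q = 14.035 / 2.58
Q = 5.44

Q = 5.44


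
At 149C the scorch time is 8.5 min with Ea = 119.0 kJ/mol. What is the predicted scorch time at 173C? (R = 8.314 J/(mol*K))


Convert temperatures: T1 = 149 + 273.15 = 422.15 K, T2 = 173 + 273.15 = 446.15 K
ts2_new = 8.5 * exp(119000 / 8.314 * (1/446.15 - 1/422.15))
1/T2 - 1/T1 = -1.2743e-04
ts2_new = 1.37 min

1.37 min


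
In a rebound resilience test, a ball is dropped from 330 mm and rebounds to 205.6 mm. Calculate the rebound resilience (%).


Resilience = h_rebound / h_drop * 100
= 205.6 / 330 * 100
= 62.3%

62.3%


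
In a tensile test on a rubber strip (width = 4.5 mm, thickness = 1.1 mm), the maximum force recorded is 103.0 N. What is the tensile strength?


Area = width * thickness = 4.5 * 1.1 = 4.95 mm^2
TS = force / area = 103.0 / 4.95 = 20.81 MPa

20.81 MPa


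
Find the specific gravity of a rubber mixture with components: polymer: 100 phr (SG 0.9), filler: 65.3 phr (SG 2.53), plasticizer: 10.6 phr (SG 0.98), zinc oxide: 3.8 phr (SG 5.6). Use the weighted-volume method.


Sum of weights = 179.7
Volume contributions:
  polymer: 100/0.9 = 111.1111
  filler: 65.3/2.53 = 25.8103
  plasticizer: 10.6/0.98 = 10.8163
  zinc oxide: 3.8/5.6 = 0.6786
Sum of volumes = 148.4163
SG = 179.7 / 148.4163 = 1.211

SG = 1.211


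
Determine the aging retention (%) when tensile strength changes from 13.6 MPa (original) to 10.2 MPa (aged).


Retention = aged / original * 100
= 10.2 / 13.6 * 100
= 75.0%

75.0%


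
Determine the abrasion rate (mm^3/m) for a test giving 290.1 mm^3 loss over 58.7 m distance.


Rate = volume_loss / distance
= 290.1 / 58.7
= 4.942 mm^3/m

4.942 mm^3/m


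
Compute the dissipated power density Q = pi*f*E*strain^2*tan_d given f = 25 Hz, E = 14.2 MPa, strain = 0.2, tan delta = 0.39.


Q = pi * f * E * strain^2 * tan_d
= pi * 25 * 14.2 * 0.2^2 * 0.39
= pi * 25 * 14.2 * 0.0400 * 0.39
= 17.3981

Q = 17.3981


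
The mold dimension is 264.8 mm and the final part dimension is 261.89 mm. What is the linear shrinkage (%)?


Shrinkage = (mold - part) / mold * 100
= (264.8 - 261.89) / 264.8 * 100
= 2.91 / 264.8 * 100
= 1.1%

1.1%


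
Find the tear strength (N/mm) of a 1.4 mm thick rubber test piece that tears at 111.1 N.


Tear strength = force / thickness
= 111.1 / 1.4
= 79.36 N/mm

79.36 N/mm


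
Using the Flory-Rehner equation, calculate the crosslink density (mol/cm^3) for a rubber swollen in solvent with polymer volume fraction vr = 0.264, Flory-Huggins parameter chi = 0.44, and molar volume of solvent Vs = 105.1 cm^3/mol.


ln(1 - vr) = ln(1 - 0.264) = -0.3065
Numerator = -((-0.3065) + 0.264 + 0.44 * 0.264^2) = 0.0119
Denominator = 105.1 * (0.264^(1/3) - 0.264/2) = 53.5492
nu = 0.0119 / 53.5492 = 2.2146e-04 mol/cm^3

2.2146e-04 mol/cm^3


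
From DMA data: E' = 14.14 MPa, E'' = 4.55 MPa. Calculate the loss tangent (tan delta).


tan delta = E'' / E'
= 4.55 / 14.14
= 0.3218

tan delta = 0.3218


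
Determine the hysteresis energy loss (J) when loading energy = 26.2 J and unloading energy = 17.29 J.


Hysteresis loss = loading - unloading
= 26.2 - 17.29
= 8.91 J

8.91 J


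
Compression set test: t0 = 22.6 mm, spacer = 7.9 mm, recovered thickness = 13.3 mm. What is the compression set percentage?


CS = (t0 - recovered) / (t0 - ts) * 100
= (22.6 - 13.3) / (22.6 - 7.9) * 100
= 9.3 / 14.7 * 100
= 63.3%

63.3%


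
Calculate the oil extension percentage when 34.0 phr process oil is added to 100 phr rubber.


Oil % = oil / (100 + oil) * 100
= 34.0 / (100 + 34.0) * 100
= 34.0 / 134.0 * 100
= 25.37%

25.37%


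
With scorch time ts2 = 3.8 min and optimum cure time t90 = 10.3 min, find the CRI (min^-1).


CRI = 100 / (t90 - ts2)
= 100 / (10.3 - 3.8)
= 100 / 6.5
= 15.38 min^-1

15.38 min^-1


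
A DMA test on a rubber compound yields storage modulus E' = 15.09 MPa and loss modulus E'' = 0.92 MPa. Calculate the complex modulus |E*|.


|E*| = sqrt(E'^2 + E''^2)
= sqrt(15.09^2 + 0.92^2)
= sqrt(227.7081 + 0.8464)
= 15.118 MPa

15.118 MPa


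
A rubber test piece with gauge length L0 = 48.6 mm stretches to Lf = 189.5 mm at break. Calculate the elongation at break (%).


Elongation = (Lf - L0) / L0 * 100
= (189.5 - 48.6) / 48.6 * 100
= 140.9 / 48.6 * 100
= 289.9%

289.9%


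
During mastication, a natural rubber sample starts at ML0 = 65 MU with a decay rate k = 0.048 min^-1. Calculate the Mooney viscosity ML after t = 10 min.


ML = ML0 * exp(-k * t)
ML = 65 * exp(-0.048 * 10)
ML = 65 * 0.6188
ML = 40.22 MU

40.22 MU


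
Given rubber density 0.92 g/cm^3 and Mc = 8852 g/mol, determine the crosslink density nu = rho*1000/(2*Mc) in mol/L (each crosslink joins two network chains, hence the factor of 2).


nu = rho * 1000 / (2 * Mc)
nu = 0.92 * 1000 / (2 * 8852)
nu = 920.0 / 17704
nu = 0.0520 mol/L

0.0520 mol/L


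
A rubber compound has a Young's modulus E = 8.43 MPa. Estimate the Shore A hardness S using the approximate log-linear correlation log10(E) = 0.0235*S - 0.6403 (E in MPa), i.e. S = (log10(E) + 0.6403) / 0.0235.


log10(E) = 0.0235*S - 0.6403  =>  S = (log10(E) + 0.6403) / 0.0235
log10(8.43) = 0.925828
S = (0.925828 + 0.6403) / 0.0235 = 1.566128 / 0.0235
S = 66.6

Shore A = 66.6


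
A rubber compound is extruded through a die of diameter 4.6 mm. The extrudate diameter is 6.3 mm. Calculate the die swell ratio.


Die swell ratio = D_extrudate / D_die
= 6.3 / 4.6
= 1.37

Die swell = 1.37


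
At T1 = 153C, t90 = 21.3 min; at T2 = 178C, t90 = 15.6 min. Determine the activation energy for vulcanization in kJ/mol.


T1 = 426.15 K, T2 = 451.15 K
1/T1 - 1/T2 = 1.3003e-04
ln(t1/t2) = ln(21.3/15.6) = 0.3114
Ea = 8.314 * 0.3114 / 1.3003e-04 = 19912.3492 J/mol
Ea = 19.91 kJ/mol

19.91 kJ/mol


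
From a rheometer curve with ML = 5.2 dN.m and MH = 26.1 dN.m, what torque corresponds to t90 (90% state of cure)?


M90 = ML + 0.9 * (MH - ML)
M90 = 5.2 + 0.9 * (26.1 - 5.2)
M90 = 5.2 + 0.9 * 20.9
M90 = 24.01 dN.m

24.01 dN.m


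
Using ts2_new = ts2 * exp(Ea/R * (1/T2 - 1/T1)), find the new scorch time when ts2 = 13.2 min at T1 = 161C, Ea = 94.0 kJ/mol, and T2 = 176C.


Convert temperatures: T1 = 161 + 273.15 = 434.15 K, T2 = 176 + 273.15 = 449.15 K
ts2_new = 13.2 * exp(94000 / 8.314 * (1/449.15 - 1/434.15))
1/T2 - 1/T1 = -7.6924e-05
ts2_new = 5.53 min

5.53 min


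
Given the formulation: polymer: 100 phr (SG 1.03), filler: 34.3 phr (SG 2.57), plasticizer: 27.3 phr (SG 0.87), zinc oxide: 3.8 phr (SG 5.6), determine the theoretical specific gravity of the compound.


Sum of weights = 165.4
Volume contributions:
  polymer: 100/1.03 = 97.0874
  filler: 34.3/2.57 = 13.3463
  plasticizer: 27.3/0.87 = 31.3793
  zinc oxide: 3.8/5.6 = 0.6786
Sum of volumes = 142.4916
SG = 165.4 / 142.4916 = 1.161

SG = 1.161


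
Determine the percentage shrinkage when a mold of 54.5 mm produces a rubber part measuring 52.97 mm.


Shrinkage = (mold - part) / mold * 100
= (54.5 - 52.97) / 54.5 * 100
= 1.53 / 54.5 * 100
= 2.81%

2.81%


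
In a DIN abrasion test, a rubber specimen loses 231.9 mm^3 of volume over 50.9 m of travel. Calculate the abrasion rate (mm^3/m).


Rate = volume_loss / distance
= 231.9 / 50.9
= 4.556 mm^3/m

4.556 mm^3/m


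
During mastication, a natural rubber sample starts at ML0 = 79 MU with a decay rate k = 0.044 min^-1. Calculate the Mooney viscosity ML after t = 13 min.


ML = ML0 * exp(-k * t)
ML = 79 * exp(-0.044 * 13)
ML = 79 * 0.5644
ML = 44.59 MU

44.59 MU


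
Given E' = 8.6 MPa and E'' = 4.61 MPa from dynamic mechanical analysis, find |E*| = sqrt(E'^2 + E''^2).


|E*| = sqrt(E'^2 + E''^2)
= sqrt(8.6^2 + 4.61^2)
= sqrt(73.9600 + 21.2521)
= 9.758 MPa

9.758 MPa


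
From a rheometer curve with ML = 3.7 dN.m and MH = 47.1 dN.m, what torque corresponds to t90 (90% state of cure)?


M90 = ML + 0.9 * (MH - ML)
M90 = 3.7 + 0.9 * (47.1 - 3.7)
M90 = 3.7 + 0.9 * 43.4
M90 = 42.76 dN.m

42.76 dN.m


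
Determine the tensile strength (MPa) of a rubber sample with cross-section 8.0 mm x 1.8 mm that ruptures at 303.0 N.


Area = width * thickness = 8.0 * 1.8 = 14.4 mm^2
TS = force / area = 303.0 / 14.4 = 21.04 MPa

21.04 MPa


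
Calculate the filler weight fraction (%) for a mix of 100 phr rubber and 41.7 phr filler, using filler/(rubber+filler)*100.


Filler % = filler / (rubber + filler) * 100
= 41.7 / (100 + 41.7) * 100
= 41.7 / 141.7 * 100
= 29.43%

29.43%


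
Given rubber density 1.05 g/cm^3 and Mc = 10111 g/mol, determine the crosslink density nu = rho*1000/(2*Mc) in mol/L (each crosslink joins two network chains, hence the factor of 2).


nu = rho * 1000 / (2 * Mc)
nu = 1.05 * 1000 / (2 * 10111)
nu = 1050.0 / 20222
nu = 0.0519 mol/L

0.0519 mol/L


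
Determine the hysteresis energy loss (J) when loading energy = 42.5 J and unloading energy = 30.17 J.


Hysteresis loss = loading - unloading
= 42.5 - 30.17
= 12.33 J

12.33 J


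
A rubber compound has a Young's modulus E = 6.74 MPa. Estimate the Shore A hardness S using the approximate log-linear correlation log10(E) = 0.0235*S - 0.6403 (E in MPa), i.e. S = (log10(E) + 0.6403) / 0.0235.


log10(E) = 0.0235*S - 0.6403  =>  S = (log10(E) + 0.6403) / 0.0235
log10(6.74) = 0.828660
S = (0.828660 + 0.6403) / 0.0235 = 1.468960 / 0.0235
S = 62.5

Shore A = 62.5


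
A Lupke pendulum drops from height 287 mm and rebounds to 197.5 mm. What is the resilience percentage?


Resilience = h_rebound / h_drop * 100
= 197.5 / 287 * 100
= 68.8%

68.8%


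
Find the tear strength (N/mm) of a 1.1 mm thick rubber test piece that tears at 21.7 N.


Tear strength = force / thickness
= 21.7 / 1.1
= 19.73 N/mm

19.73 N/mm


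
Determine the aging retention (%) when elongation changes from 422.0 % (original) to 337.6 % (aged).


Retention = aged / original * 100
= 337.6 / 422.0 * 100
= 80.0%

80.0%


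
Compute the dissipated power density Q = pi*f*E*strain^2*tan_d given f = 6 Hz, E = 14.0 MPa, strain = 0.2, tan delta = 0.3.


Q = pi * f * E * strain^2 * tan_d
= pi * 6 * 14.0 * 0.2^2 * 0.3
= pi * 6 * 14.0 * 0.0400 * 0.3
= 3.1667

Q = 3.1667


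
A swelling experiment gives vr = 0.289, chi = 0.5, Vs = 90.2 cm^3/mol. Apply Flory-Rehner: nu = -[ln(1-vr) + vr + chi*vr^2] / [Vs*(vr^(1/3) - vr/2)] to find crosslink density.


ln(1 - vr) = ln(1 - 0.289) = -0.3411
Numerator = -((-0.3411) + 0.289 + 0.5 * 0.289^2) = 0.0103
Denominator = 90.2 * (0.289^(1/3) - 0.289/2) = 46.6017
nu = 0.0103 / 46.6017 = 2.2150e-04 mol/cm^3

2.2150e-04 mol/cm^3


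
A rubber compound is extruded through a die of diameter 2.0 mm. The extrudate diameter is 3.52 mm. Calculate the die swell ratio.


Die swell ratio = D_extrudate / D_die
= 3.52 / 2.0
= 1.76

Die swell = 1.76


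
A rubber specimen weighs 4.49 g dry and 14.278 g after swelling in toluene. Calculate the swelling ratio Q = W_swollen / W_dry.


Q = W_swollen / W_dry
Q = 14.278 / 4.49
Q = 3.18

Q = 3.18


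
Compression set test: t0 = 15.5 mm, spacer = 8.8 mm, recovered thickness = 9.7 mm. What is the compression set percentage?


CS = (t0 - recovered) / (t0 - ts) * 100
= (15.5 - 9.7) / (15.5 - 8.8) * 100
= 5.8 / 6.7 * 100
= 86.6%

86.6%


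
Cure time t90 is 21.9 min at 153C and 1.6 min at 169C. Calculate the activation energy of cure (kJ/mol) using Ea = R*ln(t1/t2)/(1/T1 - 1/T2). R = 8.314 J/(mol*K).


T1 = 426.15 K, T2 = 442.15 K
1/T1 - 1/T2 = 8.4916e-05
ln(t1/t2) = ln(21.9/1.6) = 2.6165
Ea = 8.314 * 2.6165 / 8.4916e-05 = 256176.9663 J/mol
Ea = 256.18 kJ/mol

256.18 kJ/mol


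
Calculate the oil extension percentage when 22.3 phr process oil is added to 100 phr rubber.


Oil % = oil / (100 + oil) * 100
= 22.3 / (100 + 22.3) * 100
= 22.3 / 122.3 * 100
= 18.23%

18.23%


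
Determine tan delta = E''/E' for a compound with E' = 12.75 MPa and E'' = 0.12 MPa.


tan delta = E'' / E'
= 0.12 / 12.75
= 0.0094

tan delta = 0.0094


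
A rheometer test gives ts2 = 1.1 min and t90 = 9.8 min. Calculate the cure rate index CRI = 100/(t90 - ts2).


CRI = 100 / (t90 - ts2)
= 100 / (9.8 - 1.1)
= 100 / 8.7
= 11.49 min^-1

11.49 min^-1


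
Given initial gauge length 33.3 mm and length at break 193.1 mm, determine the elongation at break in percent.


Elongation = (Lf - L0) / L0 * 100
= (193.1 - 33.3) / 33.3 * 100
= 159.8 / 33.3 * 100
= 479.9%

479.9%


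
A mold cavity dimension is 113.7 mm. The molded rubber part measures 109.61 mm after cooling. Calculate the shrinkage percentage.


Shrinkage = (mold - part) / mold * 100
= (113.7 - 109.61) / 113.7 * 100
= 4.09 / 113.7 * 100
= 3.6%

3.6%


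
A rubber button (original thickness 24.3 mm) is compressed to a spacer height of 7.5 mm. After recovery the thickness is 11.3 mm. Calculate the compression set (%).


CS = (t0 - recovered) / (t0 - ts) * 100
= (24.3 - 11.3) / (24.3 - 7.5) * 100
= 13.0 / 16.8 * 100
= 77.4%

77.4%


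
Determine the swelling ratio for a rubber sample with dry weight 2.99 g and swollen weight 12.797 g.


Q = W_swollen / W_dry
Q = 12.797 / 2.99
Q = 4.28

Q = 4.28


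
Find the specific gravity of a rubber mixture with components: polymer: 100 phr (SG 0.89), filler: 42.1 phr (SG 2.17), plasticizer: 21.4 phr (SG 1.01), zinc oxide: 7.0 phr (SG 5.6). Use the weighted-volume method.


Sum of weights = 170.5
Volume contributions:
  polymer: 100/0.89 = 112.3596
  filler: 42.1/2.17 = 19.4009
  plasticizer: 21.4/1.01 = 21.1881
  zinc oxide: 7.0/5.6 = 1.2500
Sum of volumes = 154.1986
SG = 170.5 / 154.1986 = 1.106

SG = 1.106


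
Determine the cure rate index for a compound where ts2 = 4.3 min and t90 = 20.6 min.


CRI = 100 / (t90 - ts2)
= 100 / (20.6 - 4.3)
= 100 / 16.3
= 6.13 min^-1

6.13 min^-1


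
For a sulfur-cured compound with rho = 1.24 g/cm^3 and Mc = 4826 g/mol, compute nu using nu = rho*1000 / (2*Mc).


nu = rho * 1000 / (2 * Mc)
nu = 1.24 * 1000 / (2 * 4826)
nu = 1240.0 / 9652
nu = 0.1285 mol/L

0.1285 mol/L


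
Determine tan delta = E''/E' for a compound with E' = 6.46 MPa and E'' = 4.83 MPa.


tan delta = E'' / E'
= 4.83 / 6.46
= 0.7477

tan delta = 0.7477


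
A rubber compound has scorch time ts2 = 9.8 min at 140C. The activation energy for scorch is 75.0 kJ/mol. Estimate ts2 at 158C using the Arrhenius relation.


Convert temperatures: T1 = 140 + 273.15 = 413.15 K, T2 = 158 + 273.15 = 431.15 K
ts2_new = 9.8 * exp(75000 / 8.314 * (1/431.15 - 1/413.15))
1/T2 - 1/T1 = -1.0105e-04
ts2_new = 3.94 min

3.94 min


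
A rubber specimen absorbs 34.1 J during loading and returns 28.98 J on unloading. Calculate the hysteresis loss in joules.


Hysteresis loss = loading - unloading
= 34.1 - 28.98
= 5.12 J

5.12 J


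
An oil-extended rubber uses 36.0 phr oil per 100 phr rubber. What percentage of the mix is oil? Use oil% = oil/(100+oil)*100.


Oil % = oil / (100 + oil) * 100
= 36.0 / (100 + 36.0) * 100
= 36.0 / 136.0 * 100
= 26.47%

26.47%


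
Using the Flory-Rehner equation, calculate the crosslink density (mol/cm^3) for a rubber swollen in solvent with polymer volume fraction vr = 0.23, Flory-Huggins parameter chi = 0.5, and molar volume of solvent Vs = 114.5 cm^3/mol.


ln(1 - vr) = ln(1 - 0.23) = -0.2614
Numerator = -((-0.2614) + 0.23 + 0.5 * 0.23^2) = 0.0049
Denominator = 114.5 * (0.23^(1/3) - 0.23/2) = 56.9858
nu = 0.0049 / 56.9858 = 8.6245e-05 mol/cm^3

8.6245e-05 mol/cm^3


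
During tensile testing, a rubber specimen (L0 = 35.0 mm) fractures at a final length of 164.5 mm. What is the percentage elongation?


Elongation = (Lf - L0) / L0 * 100
= (164.5 - 35.0) / 35.0 * 100
= 129.5 / 35.0 * 100
= 370.0%

370.0%


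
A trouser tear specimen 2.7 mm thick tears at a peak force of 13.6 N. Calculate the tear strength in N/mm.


Tear strength = force / thickness
= 13.6 / 2.7
= 5.04 N/mm

5.04 N/mm


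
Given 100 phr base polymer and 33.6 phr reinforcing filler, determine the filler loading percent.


Filler % = filler / (rubber + filler) * 100
= 33.6 / (100 + 33.6) * 100
= 33.6 / 133.6 * 100
= 25.15%

25.15%


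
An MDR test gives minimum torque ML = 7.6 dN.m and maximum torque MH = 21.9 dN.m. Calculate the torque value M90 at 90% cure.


M90 = ML + 0.9 * (MH - ML)
M90 = 7.6 + 0.9 * (21.9 - 7.6)
M90 = 7.6 + 0.9 * 14.3
M90 = 20.47 dN.m

20.47 dN.m


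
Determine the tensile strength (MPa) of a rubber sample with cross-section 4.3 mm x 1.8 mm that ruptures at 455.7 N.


Area = width * thickness = 4.3 * 1.8 = 7.74 mm^2
TS = force / area = 455.7 / 7.74 = 58.88 MPa

58.88 MPa


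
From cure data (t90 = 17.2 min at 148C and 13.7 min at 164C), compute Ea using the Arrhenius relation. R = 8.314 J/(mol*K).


T1 = 421.15 K, T2 = 437.15 K
1/T1 - 1/T2 = 8.6907e-05
ln(t1/t2) = ln(17.2/13.7) = 0.2275
Ea = 8.314 * 0.2275 / 8.6907e-05 = 21765.2968 J/mol
Ea = 21.77 kJ/mol

21.77 kJ/mol


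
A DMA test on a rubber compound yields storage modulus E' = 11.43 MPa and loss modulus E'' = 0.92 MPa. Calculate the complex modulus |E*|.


|E*| = sqrt(E'^2 + E''^2)
= sqrt(11.43^2 + 0.92^2)
= sqrt(130.6449 + 0.8464)
= 11.467 MPa

11.467 MPa


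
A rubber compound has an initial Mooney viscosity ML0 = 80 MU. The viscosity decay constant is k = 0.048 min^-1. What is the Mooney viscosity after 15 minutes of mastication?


ML = ML0 * exp(-k * t)
ML = 80 * exp(-0.048 * 15)
ML = 80 * 0.4868
ML = 38.94 MU

38.94 MU


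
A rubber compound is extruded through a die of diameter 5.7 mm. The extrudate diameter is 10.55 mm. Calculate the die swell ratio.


Die swell ratio = D_extrudate / D_die
= 10.55 / 5.7
= 1.851

Die swell = 1.851


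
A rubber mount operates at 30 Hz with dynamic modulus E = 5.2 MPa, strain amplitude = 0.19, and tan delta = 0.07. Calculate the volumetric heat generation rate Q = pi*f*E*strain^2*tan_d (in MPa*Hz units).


Q = pi * f * E * strain^2 * tan_d
= pi * 30 * 5.2 * 0.19^2 * 0.07
= pi * 30 * 5.2 * 0.0361 * 0.07
= 1.2385

Q = 1.2385


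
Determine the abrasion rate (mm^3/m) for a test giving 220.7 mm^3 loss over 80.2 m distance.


Rate = volume_loss / distance
= 220.7 / 80.2
= 2.752 mm^3/m

2.752 mm^3/m


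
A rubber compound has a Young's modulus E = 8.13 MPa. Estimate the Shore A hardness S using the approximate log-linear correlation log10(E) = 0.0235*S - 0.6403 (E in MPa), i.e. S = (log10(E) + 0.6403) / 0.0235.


log10(E) = 0.0235*S - 0.6403  =>  S = (log10(E) + 0.6403) / 0.0235
log10(8.13) = 0.910091
S = (0.910091 + 0.6403) / 0.0235 = 1.550391 / 0.0235
S = 66.0

Shore A = 66.0


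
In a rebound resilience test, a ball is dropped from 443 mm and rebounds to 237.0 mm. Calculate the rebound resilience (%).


Resilience = h_rebound / h_drop * 100
= 237.0 / 443 * 100
= 53.5%

53.5%


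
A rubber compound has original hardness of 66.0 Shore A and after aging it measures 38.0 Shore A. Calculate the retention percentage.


Retention = aged / original * 100
= 38.0 / 66.0 * 100
= 57.6%

57.6%


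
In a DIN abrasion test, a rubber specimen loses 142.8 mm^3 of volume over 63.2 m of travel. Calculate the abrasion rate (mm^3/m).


Rate = volume_loss / distance
= 142.8 / 63.2
= 2.259 mm^3/m

2.259 mm^3/m


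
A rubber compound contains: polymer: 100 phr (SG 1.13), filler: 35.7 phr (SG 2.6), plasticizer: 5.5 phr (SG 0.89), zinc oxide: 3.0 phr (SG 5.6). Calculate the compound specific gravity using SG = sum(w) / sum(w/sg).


Sum of weights = 144.2
Volume contributions:
  polymer: 100/1.13 = 88.4956
  filler: 35.7/2.6 = 13.7308
  plasticizer: 5.5/0.89 = 6.1798
  zinc oxide: 3.0/5.6 = 0.5357
Sum of volumes = 108.9418
SG = 144.2 / 108.9418 = 1.324

SG = 1.324


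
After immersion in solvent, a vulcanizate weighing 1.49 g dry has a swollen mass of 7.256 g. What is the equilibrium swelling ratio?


Q = W_swollen / W_dry
Q = 7.256 / 1.49
Q = 4.87

Q = 4.87


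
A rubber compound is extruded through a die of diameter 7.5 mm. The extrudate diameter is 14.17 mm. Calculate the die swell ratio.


Die swell ratio = D_extrudate / D_die
= 14.17 / 7.5
= 1.889

Die swell = 1.889


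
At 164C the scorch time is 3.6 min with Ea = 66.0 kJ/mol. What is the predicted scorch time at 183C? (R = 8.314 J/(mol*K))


Convert temperatures: T1 = 164 + 273.15 = 437.15 K, T2 = 183 + 273.15 = 456.15 K
ts2_new = 3.6 * exp(66000 / 8.314 * (1/456.15 - 1/437.15))
1/T2 - 1/T1 = -9.5283e-05
ts2_new = 1.69 min

1.69 min


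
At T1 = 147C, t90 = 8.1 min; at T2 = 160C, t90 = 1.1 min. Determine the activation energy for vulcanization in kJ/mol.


T1 = 420.15 K, T2 = 433.15 K
1/T1 - 1/T2 = 7.1433e-05
ln(t1/t2) = ln(8.1/1.1) = 1.9966
Ea = 8.314 * 1.9966 / 7.1433e-05 = 232375.5280 J/mol
Ea = 232.38 kJ/mol

232.38 kJ/mol


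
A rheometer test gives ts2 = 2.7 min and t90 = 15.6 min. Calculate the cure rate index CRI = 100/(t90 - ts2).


CRI = 100 / (t90 - ts2)
= 100 / (15.6 - 2.7)
= 100 / 12.9
= 7.75 min^-1

7.75 min^-1


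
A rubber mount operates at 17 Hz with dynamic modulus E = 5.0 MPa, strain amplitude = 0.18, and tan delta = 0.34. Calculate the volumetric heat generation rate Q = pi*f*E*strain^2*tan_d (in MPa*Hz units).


Q = pi * f * E * strain^2 * tan_d
= pi * 17 * 5.0 * 0.18^2 * 0.34
= pi * 17 * 5.0 * 0.0324 * 0.34
= 2.9417

Q = 2.9417


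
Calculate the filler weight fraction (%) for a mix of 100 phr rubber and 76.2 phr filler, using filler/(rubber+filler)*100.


Filler % = filler / (rubber + filler) * 100
= 76.2 / (100 + 76.2) * 100
= 76.2 / 176.2 * 100
= 43.25%

43.25%


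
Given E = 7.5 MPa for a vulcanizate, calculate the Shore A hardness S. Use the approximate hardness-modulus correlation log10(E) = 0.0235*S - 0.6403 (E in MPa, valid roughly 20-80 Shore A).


log10(E) = 0.0235*S - 0.6403  =>  S = (log10(E) + 0.6403) / 0.0235
log10(7.5) = 0.875061
S = (0.875061 + 0.6403) / 0.0235 = 1.515361 / 0.0235
S = 64.5

Shore A = 64.5


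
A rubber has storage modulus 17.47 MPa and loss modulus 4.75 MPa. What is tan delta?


tan delta = E'' / E'
= 4.75 / 17.47
= 0.2719

tan delta = 0.2719


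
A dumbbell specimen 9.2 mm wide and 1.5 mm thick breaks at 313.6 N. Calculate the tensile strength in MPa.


Area = width * thickness = 9.2 * 1.5 = 13.8 mm^2
TS = force / area = 313.6 / 13.8 = 22.72 MPa

22.72 MPa


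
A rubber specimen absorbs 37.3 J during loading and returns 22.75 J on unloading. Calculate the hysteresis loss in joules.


Hysteresis loss = loading - unloading
= 37.3 - 22.75
= 14.55 J

14.55 J


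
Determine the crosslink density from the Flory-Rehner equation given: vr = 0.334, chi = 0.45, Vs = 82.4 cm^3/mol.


ln(1 - vr) = ln(1 - 0.334) = -0.4065
Numerator = -((-0.4065) + 0.334 + 0.45 * 0.334^2) = 0.0223
Denominator = 82.4 * (0.334^(1/3) - 0.334/2) = 43.4102
nu = 0.0223 / 43.4102 = 5.1291e-04 mol/cm^3

5.1291e-04 mol/cm^3


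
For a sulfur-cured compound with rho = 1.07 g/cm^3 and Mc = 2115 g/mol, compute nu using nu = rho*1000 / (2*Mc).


nu = rho * 1000 / (2 * Mc)
nu = 1.07 * 1000 / (2 * 2115)
nu = 1070.0 / 4230
nu = 0.2530 mol/L

0.2530 mol/L


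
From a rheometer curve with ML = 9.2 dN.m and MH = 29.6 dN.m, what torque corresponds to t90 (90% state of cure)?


M90 = ML + 0.9 * (MH - ML)
M90 = 9.2 + 0.9 * (29.6 - 9.2)
M90 = 9.2 + 0.9 * 20.4
M90 = 27.56 dN.m

27.56 dN.m


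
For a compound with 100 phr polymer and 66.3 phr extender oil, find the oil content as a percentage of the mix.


Oil % = oil / (100 + oil) * 100
= 66.3 / (100 + 66.3) * 100
= 66.3 / 166.3 * 100
= 39.87%

39.87%


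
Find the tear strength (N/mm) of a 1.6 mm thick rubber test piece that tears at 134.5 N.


Tear strength = force / thickness
= 134.5 / 1.6
= 84.06 N/mm

84.06 N/mm


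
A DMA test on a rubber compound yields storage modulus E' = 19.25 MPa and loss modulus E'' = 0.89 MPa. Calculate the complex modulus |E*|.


|E*| = sqrt(E'^2 + E''^2)
= sqrt(19.25^2 + 0.89^2)
= sqrt(370.5625 + 0.7921)
= 19.271 MPa

19.271 MPa


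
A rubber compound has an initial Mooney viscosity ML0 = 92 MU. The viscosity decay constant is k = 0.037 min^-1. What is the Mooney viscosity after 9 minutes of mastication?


ML = ML0 * exp(-k * t)
ML = 92 * exp(-0.037 * 9)
ML = 92 * 0.7168
ML = 65.94 MU

65.94 MU


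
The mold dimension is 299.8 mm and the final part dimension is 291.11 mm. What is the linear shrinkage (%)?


Shrinkage = (mold - part) / mold * 100
= (299.8 - 291.11) / 299.8 * 100
= 8.69 / 299.8 * 100
= 2.9%

2.9%


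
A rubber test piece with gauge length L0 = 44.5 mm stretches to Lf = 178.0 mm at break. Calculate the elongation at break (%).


Elongation = (Lf - L0) / L0 * 100
= (178.0 - 44.5) / 44.5 * 100
= 133.5 / 44.5 * 100
= 300.0%

300.0%


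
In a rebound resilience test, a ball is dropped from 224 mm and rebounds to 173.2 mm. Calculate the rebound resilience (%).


Resilience = h_rebound / h_drop * 100
= 173.2 / 224 * 100
= 77.3%

77.3%


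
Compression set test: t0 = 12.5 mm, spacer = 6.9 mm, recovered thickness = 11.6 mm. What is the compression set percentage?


CS = (t0 - recovered) / (t0 - ts) * 100
= (12.5 - 11.6) / (12.5 - 6.9) * 100
= 0.9 / 5.6 * 100
= 16.1%

16.1%


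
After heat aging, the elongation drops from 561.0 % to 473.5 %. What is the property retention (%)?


Retention = aged / original * 100
= 473.5 / 561.0 * 100
= 84.4%

84.4%


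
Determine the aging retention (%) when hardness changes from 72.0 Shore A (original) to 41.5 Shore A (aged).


Retention = aged / original * 100
= 41.5 / 72.0 * 100
= 57.6%

57.6%


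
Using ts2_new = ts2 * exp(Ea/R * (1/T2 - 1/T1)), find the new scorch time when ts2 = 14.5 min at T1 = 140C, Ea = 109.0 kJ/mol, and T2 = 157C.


Convert temperatures: T1 = 140 + 273.15 = 413.15 K, T2 = 157 + 273.15 = 430.15 K
ts2_new = 14.5 * exp(109000 / 8.314 * (1/430.15 - 1/413.15))
1/T2 - 1/T1 = -9.5658e-05
ts2_new = 4.14 min

4.14 min


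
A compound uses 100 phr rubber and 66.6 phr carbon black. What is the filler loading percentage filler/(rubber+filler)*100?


Filler % = filler / (rubber + filler) * 100
= 66.6 / (100 + 66.6) * 100
= 66.6 / 166.6 * 100
= 39.98%

39.98%


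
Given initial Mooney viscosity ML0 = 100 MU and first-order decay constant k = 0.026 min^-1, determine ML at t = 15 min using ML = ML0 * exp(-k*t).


ML = ML0 * exp(-k * t)
ML = 100 * exp(-0.026 * 15)
ML = 100 * 0.6771
ML = 67.71 MU

67.71 MU


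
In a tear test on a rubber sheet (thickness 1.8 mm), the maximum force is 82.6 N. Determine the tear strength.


Tear strength = force / thickness
= 82.6 / 1.8
= 45.89 N/mm

45.89 N/mm


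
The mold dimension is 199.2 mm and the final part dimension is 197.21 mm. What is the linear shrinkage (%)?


Shrinkage = (mold - part) / mold * 100
= (199.2 - 197.21) / 199.2 * 100
= 1.99 / 199.2 * 100
= 1.0%

1.0%


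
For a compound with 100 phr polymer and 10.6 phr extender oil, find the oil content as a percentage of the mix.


Oil % = oil / (100 + oil) * 100
= 10.6 / (100 + 10.6) * 100
= 10.6 / 110.6 * 100
= 9.58%

9.58%


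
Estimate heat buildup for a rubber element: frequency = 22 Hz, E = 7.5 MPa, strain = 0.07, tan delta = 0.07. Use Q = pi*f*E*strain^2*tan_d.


Q = pi * f * E * strain^2 * tan_d
= pi * 22 * 7.5 * 0.07^2 * 0.07
= pi * 22 * 7.5 * 0.0049 * 0.07
= 0.1778

Q = 0.1778


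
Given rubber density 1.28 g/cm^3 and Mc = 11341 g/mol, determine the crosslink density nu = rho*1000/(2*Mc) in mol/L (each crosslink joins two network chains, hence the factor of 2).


nu = rho * 1000 / (2 * Mc)
nu = 1.28 * 1000 / (2 * 11341)
nu = 1280.0 / 22682
nu = 0.0564 mol/L

0.0564 mol/L


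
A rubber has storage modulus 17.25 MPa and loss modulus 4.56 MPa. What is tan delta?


tan delta = E'' / E'
= 4.56 / 17.25
= 0.2643

tan delta = 0.2643


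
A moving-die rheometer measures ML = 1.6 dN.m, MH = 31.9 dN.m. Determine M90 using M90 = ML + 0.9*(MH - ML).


M90 = ML + 0.9 * (MH - ML)
M90 = 1.6 + 0.9 * (31.9 - 1.6)
M90 = 1.6 + 0.9 * 30.3
M90 = 28.87 dN.m

28.87 dN.m


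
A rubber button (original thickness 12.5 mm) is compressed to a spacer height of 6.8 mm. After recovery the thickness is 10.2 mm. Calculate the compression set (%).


CS = (t0 - recovered) / (t0 - ts) * 100
= (12.5 - 10.2) / (12.5 - 6.8) * 100
= 2.3 / 5.7 * 100
= 40.4%

40.4%


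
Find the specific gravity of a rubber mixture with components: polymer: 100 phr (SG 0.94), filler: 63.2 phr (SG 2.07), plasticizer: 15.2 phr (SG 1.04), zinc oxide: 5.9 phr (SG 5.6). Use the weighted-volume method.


Sum of weights = 184.3
Volume contributions:
  polymer: 100/0.94 = 106.3830
  filler: 63.2/2.07 = 30.5314
  plasticizer: 15.2/1.04 = 14.6154
  zinc oxide: 5.9/5.6 = 1.0536
Sum of volumes = 152.5833
SG = 184.3 / 152.5833 = 1.208

SG = 1.208


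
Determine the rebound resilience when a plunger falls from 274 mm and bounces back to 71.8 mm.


Resilience = h_rebound / h_drop * 100
= 71.8 / 274 * 100
= 26.2%

26.2%


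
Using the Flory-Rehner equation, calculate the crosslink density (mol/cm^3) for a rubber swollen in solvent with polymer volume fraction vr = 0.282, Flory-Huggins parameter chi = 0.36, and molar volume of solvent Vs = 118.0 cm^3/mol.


ln(1 - vr) = ln(1 - 0.282) = -0.3313
Numerator = -((-0.3313) + 0.282 + 0.36 * 0.282^2) = 0.0207
Denominator = 118.0 * (0.282^(1/3) - 0.282/2) = 60.7425
nu = 0.0207 / 60.7425 = 3.4008e-04 mol/cm^3

3.4008e-04 mol/cm^3


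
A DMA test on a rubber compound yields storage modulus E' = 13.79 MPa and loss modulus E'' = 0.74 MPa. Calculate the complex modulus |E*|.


|E*| = sqrt(E'^2 + E''^2)
= sqrt(13.79^2 + 0.74^2)
= sqrt(190.1641 + 0.5476)
= 13.81 MPa

13.81 MPa


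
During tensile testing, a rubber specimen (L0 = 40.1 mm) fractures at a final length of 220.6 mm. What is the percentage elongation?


Elongation = (Lf - L0) / L0 * 100
= (220.6 - 40.1) / 40.1 * 100
= 180.5 / 40.1 * 100
= 450.1%

450.1%


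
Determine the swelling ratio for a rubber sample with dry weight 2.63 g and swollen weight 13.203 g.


Q = W_swollen / W_dry
Q = 13.203 / 2.63
Q = 5.02

Q = 5.02


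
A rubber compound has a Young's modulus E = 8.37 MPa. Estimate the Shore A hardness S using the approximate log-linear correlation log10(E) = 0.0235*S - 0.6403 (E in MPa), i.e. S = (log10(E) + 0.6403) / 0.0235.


log10(E) = 0.0235*S - 0.6403  =>  S = (log10(E) + 0.6403) / 0.0235
log10(8.37) = 0.922725
S = (0.922725 + 0.6403) / 0.0235 = 1.563025 / 0.0235
S = 66.5

Shore A = 66.5


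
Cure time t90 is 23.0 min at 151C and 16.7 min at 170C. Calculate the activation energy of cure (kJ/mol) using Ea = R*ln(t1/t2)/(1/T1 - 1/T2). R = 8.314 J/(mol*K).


T1 = 424.15 K, T2 = 443.15 K
1/T1 - 1/T2 = 1.0108e-04
ln(t1/t2) = ln(23.0/16.7) = 0.3201
Ea = 8.314 * 0.3201 / 1.0108e-04 = 26326.4706 J/mol
Ea = 26.33 kJ/mol

26.33 kJ/mol


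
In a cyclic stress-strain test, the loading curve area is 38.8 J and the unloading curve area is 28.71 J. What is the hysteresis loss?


Hysteresis loss = loading - unloading
= 38.8 - 28.71
= 10.09 J

10.09 J


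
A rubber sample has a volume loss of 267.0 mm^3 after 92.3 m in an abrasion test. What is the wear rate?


Rate = volume_loss / distance
= 267.0 / 92.3
= 2.893 mm^3/m

2.893 mm^3/m


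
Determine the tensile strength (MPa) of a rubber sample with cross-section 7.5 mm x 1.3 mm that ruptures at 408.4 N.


Area = width * thickness = 7.5 * 1.3 = 9.75 mm^2
TS = force / area = 408.4 / 9.75 = 41.89 MPa

41.89 MPa


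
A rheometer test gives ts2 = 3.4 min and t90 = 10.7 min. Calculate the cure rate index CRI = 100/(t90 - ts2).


CRI = 100 / (t90 - ts2)
= 100 / (10.7 - 3.4)
= 100 / 7.3
= 13.7 min^-1

13.7 min^-1


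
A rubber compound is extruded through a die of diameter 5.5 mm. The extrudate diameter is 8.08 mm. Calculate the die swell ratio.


Die swell ratio = D_extrudate / D_die
= 8.08 / 5.5
= 1.469

Die swell = 1.469


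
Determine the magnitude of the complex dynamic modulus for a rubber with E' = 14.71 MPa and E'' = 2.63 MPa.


|E*| = sqrt(E'^2 + E''^2)
= sqrt(14.71^2 + 2.63^2)
= sqrt(216.3841 + 6.9169)
= 14.943 MPa

14.943 MPa


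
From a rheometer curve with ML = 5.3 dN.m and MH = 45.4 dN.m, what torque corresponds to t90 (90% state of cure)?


M90 = ML + 0.9 * (MH - ML)
M90 = 5.3 + 0.9 * (45.4 - 5.3)
M90 = 5.3 + 0.9 * 40.1
M90 = 41.39 dN.m

41.39 dN.m


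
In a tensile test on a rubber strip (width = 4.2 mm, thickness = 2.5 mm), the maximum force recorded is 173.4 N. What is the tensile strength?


Area = width * thickness = 4.2 * 2.5 = 10.5 mm^2
TS = force / area = 173.4 / 10.5 = 16.51 MPa

16.51 MPa


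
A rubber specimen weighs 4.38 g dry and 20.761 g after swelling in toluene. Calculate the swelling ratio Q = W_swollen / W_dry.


Q = W_swollen / W_dry
Q = 20.761 / 4.38
Q = 4.74

Q = 4.74


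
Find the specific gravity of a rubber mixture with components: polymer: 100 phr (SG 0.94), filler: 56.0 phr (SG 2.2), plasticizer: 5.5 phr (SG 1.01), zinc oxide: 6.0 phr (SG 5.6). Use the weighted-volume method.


Sum of weights = 167.5
Volume contributions:
  polymer: 100/0.94 = 106.3830
  filler: 56.0/2.2 = 25.4545
  plasticizer: 5.5/1.01 = 5.4455
  zinc oxide: 6.0/5.6 = 1.0714
Sum of volumes = 138.3545
SG = 167.5 / 138.3545 = 1.211

SG = 1.211
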